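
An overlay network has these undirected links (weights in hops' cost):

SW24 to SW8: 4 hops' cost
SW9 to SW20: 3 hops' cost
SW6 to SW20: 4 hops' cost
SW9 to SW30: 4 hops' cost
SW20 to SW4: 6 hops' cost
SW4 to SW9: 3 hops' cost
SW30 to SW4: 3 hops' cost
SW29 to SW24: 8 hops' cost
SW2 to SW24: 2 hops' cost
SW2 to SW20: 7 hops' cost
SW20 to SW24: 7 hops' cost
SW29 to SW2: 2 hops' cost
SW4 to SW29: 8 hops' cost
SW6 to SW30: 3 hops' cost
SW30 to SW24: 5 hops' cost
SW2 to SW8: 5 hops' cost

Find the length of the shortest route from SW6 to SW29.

12 hops' cost

Enumerating some paths:
SW6 - SW20 - SW2 - SW29: 4+7+2 = 13
SW6 - SW30 - SW4 - SW29: 3+3+8 = 14
SW6 - SW30 - SW24 - SW2 - SW29: 3+5+2+2 = 12
The minimum is 12 hops' cost via SW6 - SW30 - SW24 - SW2 - SW29.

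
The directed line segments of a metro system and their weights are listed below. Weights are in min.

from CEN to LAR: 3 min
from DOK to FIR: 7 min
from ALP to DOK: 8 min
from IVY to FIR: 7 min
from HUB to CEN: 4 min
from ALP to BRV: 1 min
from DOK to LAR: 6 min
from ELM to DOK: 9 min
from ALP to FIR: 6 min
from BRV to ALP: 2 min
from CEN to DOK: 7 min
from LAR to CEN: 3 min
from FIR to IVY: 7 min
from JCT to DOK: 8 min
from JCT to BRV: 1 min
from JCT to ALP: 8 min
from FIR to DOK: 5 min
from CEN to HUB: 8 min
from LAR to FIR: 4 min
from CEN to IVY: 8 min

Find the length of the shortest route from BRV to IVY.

15 min

Candidate routes:
BRV → ALP → DOK → LAR → CEN → IVY: 2+8+6+3+8 = 27
BRV → ALP → DOK → LAR → FIR → IVY: 2+8+6+4+7 = 27
BRV → ALP → FIR → IVY: 2+6+7 = 15
BRV → ALP → DOK → FIR → IVY: 2+8+7+7 = 24
The minimum is 15 min via BRV → ALP → FIR → IVY.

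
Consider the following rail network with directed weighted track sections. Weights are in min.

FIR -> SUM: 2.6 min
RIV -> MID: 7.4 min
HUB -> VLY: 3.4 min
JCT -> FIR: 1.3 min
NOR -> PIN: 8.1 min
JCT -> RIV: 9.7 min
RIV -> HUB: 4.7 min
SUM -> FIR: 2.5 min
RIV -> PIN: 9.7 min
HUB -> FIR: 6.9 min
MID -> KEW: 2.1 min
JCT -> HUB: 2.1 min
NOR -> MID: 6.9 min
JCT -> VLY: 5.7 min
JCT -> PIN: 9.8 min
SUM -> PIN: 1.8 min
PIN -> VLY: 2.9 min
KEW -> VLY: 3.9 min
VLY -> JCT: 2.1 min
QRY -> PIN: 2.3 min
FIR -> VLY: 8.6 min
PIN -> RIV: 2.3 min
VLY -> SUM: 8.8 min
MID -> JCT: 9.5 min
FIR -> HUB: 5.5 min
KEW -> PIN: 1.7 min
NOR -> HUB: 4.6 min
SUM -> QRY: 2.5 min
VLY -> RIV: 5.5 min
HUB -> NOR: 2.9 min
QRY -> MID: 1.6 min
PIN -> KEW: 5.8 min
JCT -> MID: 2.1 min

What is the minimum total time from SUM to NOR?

Candidate routes:
SUM - PIN - VLY - JCT - HUB - NOR: 1.8+2.9+2.1+2.1+2.9 = 11.8
SUM - FIR - HUB - NOR: 2.5+5.5+2.9 = 10.9
SUM - PIN - RIV - HUB - NOR: 1.8+2.3+4.7+2.9 = 11.7
Cheapest is SUM - FIR - HUB - NOR at 10.9 min.

10.9 min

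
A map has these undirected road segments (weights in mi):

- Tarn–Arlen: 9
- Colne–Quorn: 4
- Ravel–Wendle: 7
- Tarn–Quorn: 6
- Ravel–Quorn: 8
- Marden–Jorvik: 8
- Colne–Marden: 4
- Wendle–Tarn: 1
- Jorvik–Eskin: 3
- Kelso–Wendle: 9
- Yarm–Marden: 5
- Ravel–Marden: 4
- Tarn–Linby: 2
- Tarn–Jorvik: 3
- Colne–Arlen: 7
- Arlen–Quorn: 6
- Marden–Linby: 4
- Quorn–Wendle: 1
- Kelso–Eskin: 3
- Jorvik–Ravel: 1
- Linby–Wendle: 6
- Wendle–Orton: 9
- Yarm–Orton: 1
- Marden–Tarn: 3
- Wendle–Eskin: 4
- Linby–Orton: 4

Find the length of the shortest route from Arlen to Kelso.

Enumerating some paths:
Arlen → Quorn → Wendle → Eskin → Kelso: 6+1+4+3 = 14
Arlen → Quorn → Wendle → Kelso: 6+1+9 = 16
Arlen → Quorn → Wendle → Tarn → Jorvik → Eskin → Kelso: 6+1+1+3+3+3 = 17
Cheapest is Arlen → Quorn → Wendle → Eskin → Kelso at 14 mi.

14 mi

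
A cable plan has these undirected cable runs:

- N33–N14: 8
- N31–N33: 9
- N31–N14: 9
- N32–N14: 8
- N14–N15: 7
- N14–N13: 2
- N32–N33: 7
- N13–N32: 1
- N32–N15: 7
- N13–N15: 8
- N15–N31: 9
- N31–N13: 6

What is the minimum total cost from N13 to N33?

Running Dijkstra from N13:
N13: 0
N32: 1  (via N13)
N14: 2  (via N13)
N31: 6  (via N13)
N33: 8  (via N32)
Shortest route: N13–N32–N33 = 8.

8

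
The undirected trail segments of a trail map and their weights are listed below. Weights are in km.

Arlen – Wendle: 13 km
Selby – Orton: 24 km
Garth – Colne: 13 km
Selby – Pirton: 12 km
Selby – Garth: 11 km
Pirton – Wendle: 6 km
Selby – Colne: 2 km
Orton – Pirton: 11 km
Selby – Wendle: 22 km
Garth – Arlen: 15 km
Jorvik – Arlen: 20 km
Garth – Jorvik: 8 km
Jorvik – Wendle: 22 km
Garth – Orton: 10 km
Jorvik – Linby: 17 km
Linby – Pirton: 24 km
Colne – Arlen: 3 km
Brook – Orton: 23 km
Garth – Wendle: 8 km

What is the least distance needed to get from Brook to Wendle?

40 km

Settle nodes by increasing distance from Brook:
Brook: 0
Orton: 23  (via Brook)
Garth: 33  (via Orton)
Pirton: 34  (via Orton)
Wendle: 40  (via Pirton)
Shortest route: Brook → Orton → Pirton → Wendle = 40 km.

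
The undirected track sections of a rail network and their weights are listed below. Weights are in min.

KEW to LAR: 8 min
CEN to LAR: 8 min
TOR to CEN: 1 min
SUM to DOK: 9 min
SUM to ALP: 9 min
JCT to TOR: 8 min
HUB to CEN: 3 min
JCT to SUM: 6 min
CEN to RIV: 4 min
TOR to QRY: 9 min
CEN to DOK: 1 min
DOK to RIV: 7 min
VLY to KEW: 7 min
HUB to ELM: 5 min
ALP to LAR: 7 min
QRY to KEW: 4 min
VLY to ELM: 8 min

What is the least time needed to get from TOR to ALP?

16 min

Enumerating some paths:
TOR → CEN → LAR → ALP: 1+8+7 = 16
TOR → JCT → SUM → ALP: 8+6+9 = 23
TOR → QRY → KEW → LAR → ALP: 9+4+8+7 = 28
TOR → CEN → DOK → SUM → ALP: 1+1+9+9 = 20
The minimum is 16 min via TOR → CEN → LAR → ALP.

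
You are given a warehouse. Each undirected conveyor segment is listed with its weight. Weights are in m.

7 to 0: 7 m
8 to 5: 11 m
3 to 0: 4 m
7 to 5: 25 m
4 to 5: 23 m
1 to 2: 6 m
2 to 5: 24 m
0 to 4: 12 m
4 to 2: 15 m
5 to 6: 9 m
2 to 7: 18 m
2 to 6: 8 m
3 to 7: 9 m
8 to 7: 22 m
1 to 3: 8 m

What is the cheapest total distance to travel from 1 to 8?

Settle nodes by increasing distance from 1:
1: 0
2: 6  (via 1)
3: 8  (via 1)
0: 12  (via 3)
6: 14  (via 2)
7: 17  (via 3)
4: 21  (via 2)
5: 23  (via 6)
8: 34  (via 5)
Shortest route: 1–2–6–5–8 = 34 m.

34 m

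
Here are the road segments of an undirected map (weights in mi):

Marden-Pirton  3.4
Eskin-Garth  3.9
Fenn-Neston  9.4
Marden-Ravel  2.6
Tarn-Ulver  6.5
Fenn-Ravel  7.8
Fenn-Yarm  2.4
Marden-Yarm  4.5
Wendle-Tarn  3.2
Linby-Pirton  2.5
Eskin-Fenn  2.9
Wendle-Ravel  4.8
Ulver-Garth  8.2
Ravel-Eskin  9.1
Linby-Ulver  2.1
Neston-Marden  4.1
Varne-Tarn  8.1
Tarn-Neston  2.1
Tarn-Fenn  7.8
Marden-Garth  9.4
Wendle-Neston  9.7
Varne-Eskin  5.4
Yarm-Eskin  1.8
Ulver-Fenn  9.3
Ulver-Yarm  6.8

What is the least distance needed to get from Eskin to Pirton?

9.7 mi

Candidate routes:
Eskin–Fenn–Yarm–Marden–Pirton: 2.9+2.4+4.5+3.4 = 13.2
Eskin–Yarm–Ulver–Linby–Pirton: 1.8+6.8+2.1+2.5 = 13.2
Eskin–Yarm–Marden–Pirton: 1.8+4.5+3.4 = 9.7
Cheapest is Eskin–Yarm–Marden–Pirton at 9.7 mi.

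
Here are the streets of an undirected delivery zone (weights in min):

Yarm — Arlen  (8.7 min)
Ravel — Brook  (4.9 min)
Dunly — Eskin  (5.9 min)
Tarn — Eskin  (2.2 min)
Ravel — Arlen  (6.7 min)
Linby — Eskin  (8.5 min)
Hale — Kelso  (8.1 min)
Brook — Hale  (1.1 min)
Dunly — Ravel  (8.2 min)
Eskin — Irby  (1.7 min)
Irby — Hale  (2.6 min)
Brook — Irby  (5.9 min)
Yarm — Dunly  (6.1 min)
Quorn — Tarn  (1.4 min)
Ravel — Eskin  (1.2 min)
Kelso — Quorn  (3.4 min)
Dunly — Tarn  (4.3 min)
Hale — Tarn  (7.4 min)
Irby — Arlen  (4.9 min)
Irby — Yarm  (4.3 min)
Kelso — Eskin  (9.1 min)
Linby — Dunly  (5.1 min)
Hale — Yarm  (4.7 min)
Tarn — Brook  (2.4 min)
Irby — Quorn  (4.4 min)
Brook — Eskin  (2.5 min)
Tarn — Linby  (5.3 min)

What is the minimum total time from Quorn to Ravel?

4.8 min

Candidate routes:
Quorn–Tarn–Eskin–Ravel: 1.4+2.2+1.2 = 4.8
Quorn–Tarn–Brook–Eskin–Ravel: 1.4+2.4+2.5+1.2 = 7.5
Quorn–Irby–Eskin–Ravel: 4.4+1.7+1.2 = 7.3
Quorn–Tarn–Brook–Ravel: 1.4+2.4+4.9 = 8.7
Cheapest is Quorn–Tarn–Eskin–Ravel at 4.8 min.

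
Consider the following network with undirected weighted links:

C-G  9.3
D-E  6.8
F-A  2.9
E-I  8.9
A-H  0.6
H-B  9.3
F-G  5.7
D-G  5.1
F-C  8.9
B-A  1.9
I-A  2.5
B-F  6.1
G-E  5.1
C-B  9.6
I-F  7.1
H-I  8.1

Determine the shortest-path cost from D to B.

Running Dijkstra from D:
D: 0
G: 5.1  (via D)
E: 6.8  (via D)
F: 10.8  (via G)
A: 13.7  (via F)
H: 14.3  (via A)
C: 14.4  (via G)
B: 15.6  (via A)
Shortest route: D–G–F–A–B = 15.6.

15.6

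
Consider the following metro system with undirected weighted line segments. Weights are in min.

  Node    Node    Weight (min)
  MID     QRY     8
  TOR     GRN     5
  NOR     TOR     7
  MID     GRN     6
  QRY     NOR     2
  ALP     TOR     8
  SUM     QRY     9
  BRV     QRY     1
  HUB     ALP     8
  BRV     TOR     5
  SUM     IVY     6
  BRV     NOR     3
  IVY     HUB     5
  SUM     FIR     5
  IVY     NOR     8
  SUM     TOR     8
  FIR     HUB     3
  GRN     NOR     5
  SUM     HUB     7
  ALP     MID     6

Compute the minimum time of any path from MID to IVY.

18 min

Compare a few routes:
MID–GRN–NOR–IVY: 6+5+8 = 19
MID–QRY–BRV–NOR–IVY: 8+1+3+8 = 20
MID–QRY–NOR–IVY: 8+2+8 = 18
MID–ALP–HUB–IVY: 6+8+5 = 19
Cheapest is MID–QRY–NOR–IVY at 18 min.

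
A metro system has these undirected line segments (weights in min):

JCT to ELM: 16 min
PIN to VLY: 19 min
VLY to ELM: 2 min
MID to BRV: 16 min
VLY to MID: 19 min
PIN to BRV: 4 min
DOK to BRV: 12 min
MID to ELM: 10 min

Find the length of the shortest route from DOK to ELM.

37 min

Candidate routes:
DOK → BRV → PIN → VLY → ELM: 12+4+19+2 = 37
DOK → BRV → MID → VLY → ELM: 12+16+19+2 = 49
DOK → BRV → MID → ELM: 12+16+10 = 38
The minimum is 37 min via DOK → BRV → PIN → VLY → ELM.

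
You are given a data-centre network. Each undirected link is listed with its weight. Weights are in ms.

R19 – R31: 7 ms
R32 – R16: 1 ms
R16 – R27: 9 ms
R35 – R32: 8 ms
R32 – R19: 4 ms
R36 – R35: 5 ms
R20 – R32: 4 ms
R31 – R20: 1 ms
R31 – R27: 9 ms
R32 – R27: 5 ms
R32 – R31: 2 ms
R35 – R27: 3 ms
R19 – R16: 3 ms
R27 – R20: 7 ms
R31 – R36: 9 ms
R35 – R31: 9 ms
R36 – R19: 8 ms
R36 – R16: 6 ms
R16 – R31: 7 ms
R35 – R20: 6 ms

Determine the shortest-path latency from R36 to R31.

Shortest distances from R36:
R36: 0
R35: 5  (via R36)
R16: 6  (via R36)
R32: 7  (via R16)
R27: 8  (via R35)
R19: 8  (via R36)
R31: 9  (via R36)
Shortest route: R36–R31 = 9 ms.

9 ms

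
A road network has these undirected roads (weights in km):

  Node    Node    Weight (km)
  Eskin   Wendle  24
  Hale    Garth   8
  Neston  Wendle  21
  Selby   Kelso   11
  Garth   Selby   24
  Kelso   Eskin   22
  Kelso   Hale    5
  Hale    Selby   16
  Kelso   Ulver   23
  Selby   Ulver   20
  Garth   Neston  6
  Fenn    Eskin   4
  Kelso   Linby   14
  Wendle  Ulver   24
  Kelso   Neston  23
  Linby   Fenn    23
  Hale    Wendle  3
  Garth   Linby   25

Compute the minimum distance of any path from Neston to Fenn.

45 km

Enumerating some paths:
Neston → Wendle → Eskin → Fenn: 21+24+4 = 49
Neston → Kelso → Eskin → Fenn: 23+22+4 = 49
Neston → Garth → Hale → Wendle → Eskin → Fenn: 6+8+3+24+4 = 45
The minimum is 45 km via Neston → Garth → Hale → Wendle → Eskin → Fenn.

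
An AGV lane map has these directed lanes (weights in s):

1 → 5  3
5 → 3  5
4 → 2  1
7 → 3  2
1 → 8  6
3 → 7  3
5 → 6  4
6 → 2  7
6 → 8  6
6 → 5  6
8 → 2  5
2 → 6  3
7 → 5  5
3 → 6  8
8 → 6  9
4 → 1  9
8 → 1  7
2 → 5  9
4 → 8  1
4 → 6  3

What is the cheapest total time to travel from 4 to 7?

17 s

Running Dijkstra from 4:
4: 0
2: 1  (via 4)
8: 1  (via 4)
6: 3  (via 4)
1: 8  (via 8)
5: 9  (via 6)
3: 14  (via 5)
7: 17  (via 3)
Shortest route: 4 → 6 → 5 → 3 → 7 = 17 s.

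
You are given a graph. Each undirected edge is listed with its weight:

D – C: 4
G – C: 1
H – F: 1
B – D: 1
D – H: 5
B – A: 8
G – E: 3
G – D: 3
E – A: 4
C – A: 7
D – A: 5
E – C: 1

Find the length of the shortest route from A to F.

Running Dijkstra from A:
A: 0
E: 4  (via A)
C: 5  (via E)
D: 5  (via A)
B: 6  (via D)
G: 6  (via C)
H: 10  (via D)
F: 11  (via H)
Shortest route: A–D–H–F = 11.

11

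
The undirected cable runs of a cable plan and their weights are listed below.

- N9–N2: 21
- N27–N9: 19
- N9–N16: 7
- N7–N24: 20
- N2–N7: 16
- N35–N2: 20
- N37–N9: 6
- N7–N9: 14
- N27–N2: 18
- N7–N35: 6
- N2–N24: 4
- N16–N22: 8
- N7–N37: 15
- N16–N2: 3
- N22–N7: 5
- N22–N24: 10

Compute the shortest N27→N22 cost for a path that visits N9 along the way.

34

Best N27 to N9: N27–N9 costing 19
Shortest N9→N22: N9–N16–N22 = 15
Total via N9: 19 + 15 = 34.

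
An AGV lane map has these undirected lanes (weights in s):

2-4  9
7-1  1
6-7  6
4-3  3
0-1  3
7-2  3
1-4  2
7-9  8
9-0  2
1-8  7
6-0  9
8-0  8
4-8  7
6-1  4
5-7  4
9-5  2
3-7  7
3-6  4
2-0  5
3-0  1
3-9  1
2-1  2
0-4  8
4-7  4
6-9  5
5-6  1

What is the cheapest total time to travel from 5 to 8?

Enumerating some paths:
5 → 9 → 3 → 4 → 8: 2+1+3+7 = 13
5 → 9 → 0 → 8: 2+2+8 = 12
5 → 9 → 3 → 0 → 1 → 8: 2+1+1+3+7 = 14
5 → 9 → 0 → 1 → 8: 2+2+3+7 = 14
Cheapest is 5 → 9 → 0 → 8 at 12 s.

12 s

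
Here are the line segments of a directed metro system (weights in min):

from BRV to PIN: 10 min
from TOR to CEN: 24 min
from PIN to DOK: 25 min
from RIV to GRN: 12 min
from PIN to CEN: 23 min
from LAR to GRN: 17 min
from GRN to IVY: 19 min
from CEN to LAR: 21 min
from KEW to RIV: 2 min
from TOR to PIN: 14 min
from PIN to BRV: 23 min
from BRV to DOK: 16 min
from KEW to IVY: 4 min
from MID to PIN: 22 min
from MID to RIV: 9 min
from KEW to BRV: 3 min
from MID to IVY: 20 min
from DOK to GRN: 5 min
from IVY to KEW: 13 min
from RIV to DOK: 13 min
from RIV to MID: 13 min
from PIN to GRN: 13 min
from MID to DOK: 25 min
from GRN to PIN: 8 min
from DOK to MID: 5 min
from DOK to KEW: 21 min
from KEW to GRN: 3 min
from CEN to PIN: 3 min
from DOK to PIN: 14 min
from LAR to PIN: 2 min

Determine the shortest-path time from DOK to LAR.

57 min

Candidate routes:
DOK - GRN - PIN - CEN - LAR: 5+8+23+21 = 57
DOK - PIN - CEN - LAR: 14+23+21 = 58
Cheapest is DOK - GRN - PIN - CEN - LAR at 57 min.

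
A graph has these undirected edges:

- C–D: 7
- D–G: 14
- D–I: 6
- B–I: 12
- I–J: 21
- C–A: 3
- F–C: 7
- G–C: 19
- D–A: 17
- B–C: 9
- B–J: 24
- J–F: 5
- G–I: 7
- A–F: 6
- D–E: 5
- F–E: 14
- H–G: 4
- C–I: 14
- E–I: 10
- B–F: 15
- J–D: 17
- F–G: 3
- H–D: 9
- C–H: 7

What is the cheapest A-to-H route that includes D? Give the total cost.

19

Shortest A→D: A–C–D = 10
Shortest D→H: D–H = 9
Total via D: 10 + 9 = 19.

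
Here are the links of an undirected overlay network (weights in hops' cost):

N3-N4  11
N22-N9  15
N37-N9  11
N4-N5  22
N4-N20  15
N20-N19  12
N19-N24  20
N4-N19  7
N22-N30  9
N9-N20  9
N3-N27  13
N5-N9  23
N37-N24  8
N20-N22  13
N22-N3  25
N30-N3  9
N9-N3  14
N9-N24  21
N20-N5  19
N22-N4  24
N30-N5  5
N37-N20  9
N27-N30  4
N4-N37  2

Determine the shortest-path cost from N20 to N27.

Shortest distances from N20:
N20: 0
N37: 9  (via N20)
N9: 9  (via N20)
N4: 11  (via N37)
N19: 12  (via N20)
N22: 13  (via N20)
N24: 17  (via N37)
N5: 19  (via N20)
N30: 22  (via N22)
N3: 22  (via N4)
N27: 26  (via N30)
Shortest route: N20–N22–N30–N27 = 26 hops' cost.

26 hops' cost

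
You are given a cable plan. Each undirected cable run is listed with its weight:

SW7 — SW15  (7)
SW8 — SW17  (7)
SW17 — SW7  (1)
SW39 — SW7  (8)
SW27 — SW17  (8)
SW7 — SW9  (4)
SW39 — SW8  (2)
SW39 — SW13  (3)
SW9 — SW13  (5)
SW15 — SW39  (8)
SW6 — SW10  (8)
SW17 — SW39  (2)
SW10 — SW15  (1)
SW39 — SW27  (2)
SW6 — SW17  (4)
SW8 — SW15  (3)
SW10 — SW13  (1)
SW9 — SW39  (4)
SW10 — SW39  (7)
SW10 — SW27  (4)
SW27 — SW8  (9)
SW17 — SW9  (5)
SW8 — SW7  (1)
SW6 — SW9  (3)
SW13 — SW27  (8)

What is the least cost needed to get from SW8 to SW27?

Settle nodes by increasing distance from SW8:
SW8: 0
SW7: 1  (via SW8)
SW17: 2  (via SW7)
SW39: 2  (via SW8)
SW15: 3  (via SW8)
SW10: 4  (via SW15)
SW27: 4  (via SW39)
Shortest route: SW8–SW39–SW27 = 4.

4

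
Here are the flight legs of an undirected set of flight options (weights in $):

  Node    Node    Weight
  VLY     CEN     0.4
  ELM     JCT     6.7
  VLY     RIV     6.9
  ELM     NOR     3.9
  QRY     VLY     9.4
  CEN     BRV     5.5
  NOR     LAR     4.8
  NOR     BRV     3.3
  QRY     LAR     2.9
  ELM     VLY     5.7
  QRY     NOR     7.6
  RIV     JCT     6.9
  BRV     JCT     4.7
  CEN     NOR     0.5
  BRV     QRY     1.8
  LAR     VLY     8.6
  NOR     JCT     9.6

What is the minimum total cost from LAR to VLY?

$5.7

Compare a few routes:
LAR → QRY → BRV → NOR → CEN → VLY: 2.9+1.8+3.3+0.5+0.4 = 8.9
LAR → VLY: 8.6 = 8.6
LAR → NOR → CEN → VLY: 4.8+0.5+0.4 = 5.7
LAR → QRY → BRV → CEN → VLY: 2.9+1.8+5.5+0.4 = 10.6
Cheapest is LAR → NOR → CEN → VLY at $5.7.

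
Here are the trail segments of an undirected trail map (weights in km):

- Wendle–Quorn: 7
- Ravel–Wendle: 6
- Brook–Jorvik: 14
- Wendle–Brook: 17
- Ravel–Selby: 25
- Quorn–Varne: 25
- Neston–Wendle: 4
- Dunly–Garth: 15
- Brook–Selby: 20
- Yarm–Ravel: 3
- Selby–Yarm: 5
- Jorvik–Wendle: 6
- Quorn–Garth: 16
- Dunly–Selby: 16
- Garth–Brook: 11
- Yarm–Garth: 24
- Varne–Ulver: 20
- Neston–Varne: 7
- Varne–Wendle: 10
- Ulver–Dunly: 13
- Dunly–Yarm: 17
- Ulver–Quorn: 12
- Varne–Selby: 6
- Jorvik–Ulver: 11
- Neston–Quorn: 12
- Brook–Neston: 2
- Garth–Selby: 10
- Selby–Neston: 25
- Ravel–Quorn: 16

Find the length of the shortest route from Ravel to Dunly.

Candidate routes:
Ravel–Yarm–Dunly: 3+17 = 20
Ravel–Yarm–Selby–Dunly: 3+5+16 = 24
Cheapest is Ravel–Yarm–Dunly at 20 km.

20 km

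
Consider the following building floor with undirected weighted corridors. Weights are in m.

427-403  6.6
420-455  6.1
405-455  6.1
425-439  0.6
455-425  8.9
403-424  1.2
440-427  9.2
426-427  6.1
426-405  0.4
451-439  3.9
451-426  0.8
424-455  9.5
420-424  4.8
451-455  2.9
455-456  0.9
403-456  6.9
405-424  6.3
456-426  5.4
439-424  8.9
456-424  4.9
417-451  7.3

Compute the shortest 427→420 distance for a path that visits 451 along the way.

Best 427 to 451: 427–426–451 costing 6.9
Best 451 to 420: 451–455–420 costing 9
Total via 451: 6.9 + 9 = 15.9 m.

15.9 m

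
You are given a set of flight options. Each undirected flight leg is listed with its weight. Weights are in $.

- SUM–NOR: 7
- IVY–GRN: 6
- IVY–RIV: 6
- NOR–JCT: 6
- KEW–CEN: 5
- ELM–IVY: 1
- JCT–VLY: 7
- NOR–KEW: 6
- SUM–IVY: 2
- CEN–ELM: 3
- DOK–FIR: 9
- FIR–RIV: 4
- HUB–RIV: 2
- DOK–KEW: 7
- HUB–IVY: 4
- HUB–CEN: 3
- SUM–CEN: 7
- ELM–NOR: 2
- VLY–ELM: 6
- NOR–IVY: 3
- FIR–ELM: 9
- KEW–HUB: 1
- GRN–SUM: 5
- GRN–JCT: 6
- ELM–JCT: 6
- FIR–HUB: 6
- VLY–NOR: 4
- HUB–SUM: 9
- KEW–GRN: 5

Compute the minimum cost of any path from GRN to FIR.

$12

Running Dijkstra from GRN:
GRN: 0
KEW: 5  (via GRN)
SUM: 5  (via GRN)
HUB: 6  (via KEW)
JCT: 6  (via GRN)
IVY: 6  (via GRN)
ELM: 7  (via IVY)
RIV: 8  (via HUB)
CEN: 9  (via HUB)
NOR: 9  (via IVY)
FIR: 12  (via HUB)
Shortest route: GRN–KEW–HUB–FIR = $12.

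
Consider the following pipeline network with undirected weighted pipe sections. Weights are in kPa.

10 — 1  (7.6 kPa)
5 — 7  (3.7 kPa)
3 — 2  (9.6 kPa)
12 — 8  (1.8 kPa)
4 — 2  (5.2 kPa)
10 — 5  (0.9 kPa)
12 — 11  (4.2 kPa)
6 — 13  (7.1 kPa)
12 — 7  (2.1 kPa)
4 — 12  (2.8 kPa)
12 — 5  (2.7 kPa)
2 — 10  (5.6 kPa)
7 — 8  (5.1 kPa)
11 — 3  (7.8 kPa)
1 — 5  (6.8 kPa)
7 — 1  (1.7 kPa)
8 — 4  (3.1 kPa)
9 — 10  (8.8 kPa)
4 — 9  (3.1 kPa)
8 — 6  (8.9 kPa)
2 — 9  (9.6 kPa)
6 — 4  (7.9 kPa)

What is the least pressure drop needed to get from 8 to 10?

Settle nodes by increasing distance from 8:
8: 0
12: 1.8  (via 8)
4: 3.1  (via 8)
7: 3.9  (via 12)
5: 4.5  (via 12)
10: 5.4  (via 5)
Shortest route: 8 → 12 → 5 → 10 = 5.4 kPa.

5.4 kPa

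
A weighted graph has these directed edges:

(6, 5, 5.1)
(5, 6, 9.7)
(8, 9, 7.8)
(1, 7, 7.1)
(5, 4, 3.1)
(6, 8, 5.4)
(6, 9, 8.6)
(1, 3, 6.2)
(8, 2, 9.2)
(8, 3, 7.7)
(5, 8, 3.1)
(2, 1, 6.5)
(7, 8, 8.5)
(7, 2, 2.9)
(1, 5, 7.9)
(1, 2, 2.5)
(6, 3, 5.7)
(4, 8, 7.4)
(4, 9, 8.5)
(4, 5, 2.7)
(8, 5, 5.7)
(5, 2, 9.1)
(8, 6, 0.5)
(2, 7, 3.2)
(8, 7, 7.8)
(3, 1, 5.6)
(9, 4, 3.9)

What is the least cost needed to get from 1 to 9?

18.8

Running Dijkstra from 1:
1: 0
2: 2.5  (via 1)
7: 5.7  (via 2)
3: 6.2  (via 1)
5: 7.9  (via 1)
4: 11  (via 5)
8: 11  (via 5)
6: 11.5  (via 8)
9: 18.8  (via 8)
Shortest route: 1–5–8–9 = 18.8.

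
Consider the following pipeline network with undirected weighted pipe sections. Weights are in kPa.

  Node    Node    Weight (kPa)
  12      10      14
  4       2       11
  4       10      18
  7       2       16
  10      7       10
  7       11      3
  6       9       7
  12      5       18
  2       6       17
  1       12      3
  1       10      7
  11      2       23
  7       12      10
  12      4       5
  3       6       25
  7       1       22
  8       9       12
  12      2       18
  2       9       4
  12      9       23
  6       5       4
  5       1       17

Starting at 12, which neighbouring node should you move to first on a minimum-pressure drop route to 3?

5

Candidate routes:
12 → 1 → 5 → 6 → 3: 3+17+4+25 = 49
12 → 5 → 6 → 3: 18+4+25 = 47
Cheapest is 12 → 5 → 6 → 3 at 47 kPa.
So from 12 the first move is to 5.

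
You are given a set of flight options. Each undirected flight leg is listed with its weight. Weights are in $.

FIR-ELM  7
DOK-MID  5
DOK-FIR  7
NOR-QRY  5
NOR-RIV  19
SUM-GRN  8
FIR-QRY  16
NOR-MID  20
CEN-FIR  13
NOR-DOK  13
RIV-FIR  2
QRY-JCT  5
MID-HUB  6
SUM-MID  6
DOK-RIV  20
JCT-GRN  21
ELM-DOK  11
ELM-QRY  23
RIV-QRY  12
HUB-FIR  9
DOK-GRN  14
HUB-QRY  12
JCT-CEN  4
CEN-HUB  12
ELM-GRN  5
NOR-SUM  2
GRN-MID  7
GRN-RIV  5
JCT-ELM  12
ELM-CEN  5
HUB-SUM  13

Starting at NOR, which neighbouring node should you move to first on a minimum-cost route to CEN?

QRY

Compare a few routes:
NOR - SUM - GRN - ELM - CEN: 2+8+5+5 = 20
NOR - QRY - JCT - CEN: 5+5+4 = 14
NOR - SUM - MID - GRN - ELM - CEN: 2+6+7+5+5 = 25
The minimum is $14 via NOR - QRY - JCT - CEN.
So from NOR the first move is to QRY.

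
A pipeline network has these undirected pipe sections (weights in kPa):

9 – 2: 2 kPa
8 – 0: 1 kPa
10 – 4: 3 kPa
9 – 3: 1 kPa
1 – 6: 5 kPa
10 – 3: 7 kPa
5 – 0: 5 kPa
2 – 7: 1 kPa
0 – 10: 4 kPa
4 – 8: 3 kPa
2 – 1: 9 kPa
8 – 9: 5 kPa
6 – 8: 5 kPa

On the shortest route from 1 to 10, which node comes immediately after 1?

6

Compare a few routes:
1 → 6 → 8 → 4 → 10: 5+5+3+3 = 16
1 → 6 → 8 → 0 → 10: 5+5+1+4 = 15
1 → 2 → 9 → 3 → 10: 9+2+1+7 = 19
Cheapest is 1 → 6 → 8 → 0 → 10 at 15 kPa.
So from 1 the first move is to 6.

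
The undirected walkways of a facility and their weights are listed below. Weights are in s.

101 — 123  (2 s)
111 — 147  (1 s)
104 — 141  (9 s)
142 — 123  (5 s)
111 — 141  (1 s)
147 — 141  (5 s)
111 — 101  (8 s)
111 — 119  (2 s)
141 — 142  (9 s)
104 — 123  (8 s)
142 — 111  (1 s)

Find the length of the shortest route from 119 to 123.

Running Dijkstra from 119:
119: 0
111: 2  (via 119)
147: 3  (via 111)
142: 3  (via 111)
141: 3  (via 111)
123: 8  (via 142)
Shortest route: 119 → 111 → 142 → 123 = 8 s.

8 s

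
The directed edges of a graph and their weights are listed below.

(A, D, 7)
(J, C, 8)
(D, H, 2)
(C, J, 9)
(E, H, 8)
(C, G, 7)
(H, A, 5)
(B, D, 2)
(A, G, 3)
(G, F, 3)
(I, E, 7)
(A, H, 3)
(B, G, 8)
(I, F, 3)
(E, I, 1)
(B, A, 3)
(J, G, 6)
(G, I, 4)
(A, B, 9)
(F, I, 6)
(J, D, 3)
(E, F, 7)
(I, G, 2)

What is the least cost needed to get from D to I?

Candidate routes:
D–H–A–G–I: 2+5+3+4 = 14
D–H–A–B–G–F–I: 2+5+9+8+3+6 = 33
D–H–A–G–F–I: 2+5+3+3+6 = 19
D–H–A–B–G–I: 2+5+9+8+4 = 28
The minimum is 14 via D–H–A–G–I.

14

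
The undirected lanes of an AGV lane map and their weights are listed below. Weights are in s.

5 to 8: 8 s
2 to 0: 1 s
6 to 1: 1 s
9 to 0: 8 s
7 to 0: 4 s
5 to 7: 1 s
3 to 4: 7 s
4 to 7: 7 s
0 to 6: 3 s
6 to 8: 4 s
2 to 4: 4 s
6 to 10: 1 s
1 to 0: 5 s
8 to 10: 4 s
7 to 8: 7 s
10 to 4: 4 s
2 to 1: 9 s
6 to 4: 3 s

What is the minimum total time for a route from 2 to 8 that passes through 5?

14 s

Best 2 to 5: 2–0–7–5 costing 6
Best 5 to 8: 5–8 costing 8
Total via 5: 6 + 8 = 14 s.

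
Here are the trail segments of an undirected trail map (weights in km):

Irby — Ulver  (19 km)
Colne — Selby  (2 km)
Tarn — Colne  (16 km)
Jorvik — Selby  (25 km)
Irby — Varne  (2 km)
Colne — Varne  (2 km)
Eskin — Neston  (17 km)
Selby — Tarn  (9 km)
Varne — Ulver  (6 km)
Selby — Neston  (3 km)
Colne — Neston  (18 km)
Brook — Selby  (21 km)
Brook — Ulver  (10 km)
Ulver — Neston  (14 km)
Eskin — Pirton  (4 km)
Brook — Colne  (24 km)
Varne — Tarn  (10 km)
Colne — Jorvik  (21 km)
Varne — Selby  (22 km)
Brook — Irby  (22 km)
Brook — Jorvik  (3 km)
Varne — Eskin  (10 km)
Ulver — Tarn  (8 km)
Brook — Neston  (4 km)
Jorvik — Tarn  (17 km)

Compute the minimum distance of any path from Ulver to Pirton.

20 km

Candidate routes:
Ulver - Tarn - Varne - Eskin - Pirton: 8+10+10+4 = 32
Ulver - Varne - Eskin - Pirton: 6+10+4 = 20
The minimum is 20 km via Ulver - Varne - Eskin - Pirton.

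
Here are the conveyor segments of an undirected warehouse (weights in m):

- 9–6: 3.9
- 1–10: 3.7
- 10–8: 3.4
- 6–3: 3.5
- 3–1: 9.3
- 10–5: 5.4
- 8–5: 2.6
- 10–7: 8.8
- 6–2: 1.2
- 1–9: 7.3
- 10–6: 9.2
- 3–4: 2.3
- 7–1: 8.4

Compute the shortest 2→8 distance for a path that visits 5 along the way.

Best 2 to 5: 2 → 6 → 10 → 5 costing 15.8
Shortest 5→8: 5 → 8 = 2.6
Total via 5: 15.8 + 2.6 = 18.4 m.

18.4 m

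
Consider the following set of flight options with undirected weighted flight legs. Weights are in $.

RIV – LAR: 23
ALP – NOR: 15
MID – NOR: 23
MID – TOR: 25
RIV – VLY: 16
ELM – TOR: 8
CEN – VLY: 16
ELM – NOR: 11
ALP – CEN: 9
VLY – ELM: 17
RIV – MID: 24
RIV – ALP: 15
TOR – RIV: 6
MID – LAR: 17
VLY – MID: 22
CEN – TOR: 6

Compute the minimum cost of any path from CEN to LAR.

$35

Compare a few routes:
CEN - TOR - MID - LAR: 6+25+17 = 48
CEN - TOR - RIV - LAR: 6+6+23 = 35
CEN - ALP - RIV - LAR: 9+15+23 = 47
Cheapest is CEN - TOR - RIV - LAR at $35.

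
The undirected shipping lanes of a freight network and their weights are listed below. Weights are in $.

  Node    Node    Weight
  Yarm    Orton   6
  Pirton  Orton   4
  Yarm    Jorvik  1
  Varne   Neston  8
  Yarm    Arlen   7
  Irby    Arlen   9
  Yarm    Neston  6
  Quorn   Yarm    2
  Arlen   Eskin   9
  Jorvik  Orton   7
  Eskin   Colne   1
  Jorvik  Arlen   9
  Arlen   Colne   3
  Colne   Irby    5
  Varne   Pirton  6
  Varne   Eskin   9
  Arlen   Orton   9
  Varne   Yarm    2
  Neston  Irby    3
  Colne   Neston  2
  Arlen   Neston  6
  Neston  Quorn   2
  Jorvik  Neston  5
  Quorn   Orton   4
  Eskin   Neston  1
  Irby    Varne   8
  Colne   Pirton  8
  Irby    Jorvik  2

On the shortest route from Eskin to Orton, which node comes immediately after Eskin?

Compare a few routes:
Eskin → Neston → Quorn → Orton: 1+2+4 = 7
Eskin → Colne → Arlen → Orton: 1+3+9 = 13
Eskin → Neston → Quorn → Yarm → Orton: 1+2+2+6 = 11
Eskin → Colne → Neston → Quorn → Orton: 1+2+2+4 = 9
The minimum is $7 via Eskin → Neston → Quorn → Orton.
So from Eskin the first move is to Neston.

Neston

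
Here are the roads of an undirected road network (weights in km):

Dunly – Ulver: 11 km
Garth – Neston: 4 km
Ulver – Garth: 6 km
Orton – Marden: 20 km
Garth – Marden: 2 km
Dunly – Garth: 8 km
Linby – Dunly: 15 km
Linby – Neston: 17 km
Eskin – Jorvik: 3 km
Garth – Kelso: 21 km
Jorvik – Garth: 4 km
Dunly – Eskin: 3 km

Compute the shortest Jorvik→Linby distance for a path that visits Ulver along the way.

Best Jorvik to Ulver: Jorvik–Garth–Ulver costing 10
Shortest Ulver→Linby: Ulver–Dunly–Linby = 26
Total via Ulver: 10 + 26 = 36 km.

36 km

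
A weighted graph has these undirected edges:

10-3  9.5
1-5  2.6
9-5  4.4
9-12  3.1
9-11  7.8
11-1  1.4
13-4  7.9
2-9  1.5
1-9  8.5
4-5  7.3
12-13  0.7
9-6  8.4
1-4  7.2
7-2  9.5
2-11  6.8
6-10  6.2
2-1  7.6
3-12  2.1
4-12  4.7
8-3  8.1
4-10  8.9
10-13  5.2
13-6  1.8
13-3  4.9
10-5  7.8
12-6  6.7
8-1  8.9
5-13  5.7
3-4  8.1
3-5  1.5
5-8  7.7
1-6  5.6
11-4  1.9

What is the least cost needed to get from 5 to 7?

15.4

Compare a few routes:
5 - 3 - 12 - 9 - 2 - 7: 1.5+2.1+3.1+1.5+9.5 = 17.7
5 - 9 - 2 - 7: 4.4+1.5+9.5 = 15.4
5 - 1 - 11 - 2 - 7: 2.6+1.4+6.8+9.5 = 20.3
5 - 1 - 2 - 7: 2.6+7.6+9.5 = 19.7
The minimum is 15.4 via 5 - 9 - 2 - 7.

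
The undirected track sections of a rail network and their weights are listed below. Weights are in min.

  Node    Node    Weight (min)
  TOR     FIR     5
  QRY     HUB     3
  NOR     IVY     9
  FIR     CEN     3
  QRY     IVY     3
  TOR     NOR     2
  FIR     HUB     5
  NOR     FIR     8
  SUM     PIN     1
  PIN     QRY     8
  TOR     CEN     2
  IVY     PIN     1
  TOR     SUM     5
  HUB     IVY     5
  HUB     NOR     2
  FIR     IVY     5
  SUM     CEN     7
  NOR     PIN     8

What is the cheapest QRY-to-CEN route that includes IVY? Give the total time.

Best QRY to IVY: QRY → IVY costing 3
Best IVY to CEN: IVY → FIR → CEN costing 8
Total via IVY: 3 + 8 = 11 min.

11 min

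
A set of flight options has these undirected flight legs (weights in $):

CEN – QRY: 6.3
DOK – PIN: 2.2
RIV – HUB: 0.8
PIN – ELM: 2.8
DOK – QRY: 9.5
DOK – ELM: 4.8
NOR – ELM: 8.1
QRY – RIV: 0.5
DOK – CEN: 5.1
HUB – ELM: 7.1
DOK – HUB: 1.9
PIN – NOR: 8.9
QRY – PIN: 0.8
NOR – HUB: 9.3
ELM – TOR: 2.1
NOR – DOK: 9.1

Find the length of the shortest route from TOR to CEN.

$12

Compare a few routes:
TOR → ELM → PIN → DOK → CEN: 2.1+2.8+2.2+5.1 = 12.2
TOR → ELM → PIN → QRY → CEN: 2.1+2.8+0.8+6.3 = 12
The minimum is $12 via TOR → ELM → PIN → QRY → CEN.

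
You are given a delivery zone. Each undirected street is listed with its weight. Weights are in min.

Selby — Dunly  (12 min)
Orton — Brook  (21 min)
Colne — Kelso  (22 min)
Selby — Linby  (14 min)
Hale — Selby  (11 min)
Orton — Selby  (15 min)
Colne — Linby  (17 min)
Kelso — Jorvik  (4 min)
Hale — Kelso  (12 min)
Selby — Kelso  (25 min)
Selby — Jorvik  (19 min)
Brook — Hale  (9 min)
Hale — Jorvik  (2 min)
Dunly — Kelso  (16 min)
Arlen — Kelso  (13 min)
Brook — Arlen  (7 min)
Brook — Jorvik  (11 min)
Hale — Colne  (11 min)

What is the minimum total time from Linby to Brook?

Candidate routes:
Linby - Selby - Hale - Brook: 14+11+9 = 34
Linby - Selby - Hale - Jorvik - Brook: 14+11+2+11 = 38
Linby - Colne - Hale - Brook: 17+11+9 = 37
Linby - Colne - Hale - Jorvik - Brook: 17+11+2+11 = 41
Cheapest is Linby - Selby - Hale - Brook at 34 min.

34 min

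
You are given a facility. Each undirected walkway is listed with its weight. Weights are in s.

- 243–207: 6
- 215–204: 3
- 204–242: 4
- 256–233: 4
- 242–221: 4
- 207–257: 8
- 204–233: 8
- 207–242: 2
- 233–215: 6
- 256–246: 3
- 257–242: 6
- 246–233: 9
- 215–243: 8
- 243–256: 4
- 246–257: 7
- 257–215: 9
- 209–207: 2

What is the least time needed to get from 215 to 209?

Settle nodes by increasing distance from 215:
215: 0
204: 3  (via 215)
233: 6  (via 215)
242: 7  (via 204)
243: 8  (via 215)
207: 9  (via 242)
257: 9  (via 215)
256: 10  (via 233)
209: 11  (via 207)
Shortest route: 215–204–242–207–209 = 11 s.

11 s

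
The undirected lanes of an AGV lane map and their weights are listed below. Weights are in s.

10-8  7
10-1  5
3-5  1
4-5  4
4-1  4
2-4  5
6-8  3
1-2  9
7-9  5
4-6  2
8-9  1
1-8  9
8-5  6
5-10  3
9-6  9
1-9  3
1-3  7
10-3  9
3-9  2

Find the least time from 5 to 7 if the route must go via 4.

15 s

Shortest 5→4: 5–4 = 4
Best 4 to 7: 4–6–8–9–7 costing 11
Total via 4: 4 + 11 = 15 s.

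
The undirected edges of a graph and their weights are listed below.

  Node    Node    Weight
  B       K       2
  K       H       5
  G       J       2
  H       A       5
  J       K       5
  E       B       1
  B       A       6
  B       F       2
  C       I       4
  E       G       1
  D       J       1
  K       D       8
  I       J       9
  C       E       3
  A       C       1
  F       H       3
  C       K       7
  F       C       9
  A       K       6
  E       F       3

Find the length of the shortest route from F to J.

6

Candidate routes:
F–B–K–J: 2+2+5 = 9
F–B–K–D–J: 2+2+8+1 = 13
F–E–G–J: 3+1+2 = 6
F–E–B–K–J: 3+1+2+5 = 11
The minimum is 6 via F–E–G–J.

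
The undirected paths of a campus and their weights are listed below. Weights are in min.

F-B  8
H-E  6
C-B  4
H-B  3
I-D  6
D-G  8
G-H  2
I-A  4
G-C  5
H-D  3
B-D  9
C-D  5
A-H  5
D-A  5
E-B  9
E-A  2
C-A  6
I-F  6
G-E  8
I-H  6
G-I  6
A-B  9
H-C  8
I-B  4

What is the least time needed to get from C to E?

8 min

Candidate routes:
C - D - A - E: 5+5+2 = 12
C - A - E: 6+2 = 8
Cheapest is C - A - E at 8 min.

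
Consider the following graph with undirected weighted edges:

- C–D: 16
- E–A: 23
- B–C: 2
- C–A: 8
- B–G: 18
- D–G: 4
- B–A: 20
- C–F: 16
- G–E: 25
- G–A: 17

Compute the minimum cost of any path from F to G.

Settle nodes by increasing distance from F:
F: 0
C: 16  (via F)
B: 18  (via C)
A: 24  (via C)
D: 32  (via C)
G: 36  (via B)
Shortest route: F–C–B–G = 36.

36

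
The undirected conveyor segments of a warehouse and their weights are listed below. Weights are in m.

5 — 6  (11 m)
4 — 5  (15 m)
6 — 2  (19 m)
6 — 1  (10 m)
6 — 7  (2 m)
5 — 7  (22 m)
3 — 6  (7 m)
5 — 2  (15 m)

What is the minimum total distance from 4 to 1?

Shortest distances from 4:
4: 0
5: 15  (via 4)
6: 26  (via 5)
7: 28  (via 6)
2: 30  (via 5)
3: 33  (via 6)
1: 36  (via 6)
Shortest route: 4 → 5 → 6 → 1 = 36 m.

36 m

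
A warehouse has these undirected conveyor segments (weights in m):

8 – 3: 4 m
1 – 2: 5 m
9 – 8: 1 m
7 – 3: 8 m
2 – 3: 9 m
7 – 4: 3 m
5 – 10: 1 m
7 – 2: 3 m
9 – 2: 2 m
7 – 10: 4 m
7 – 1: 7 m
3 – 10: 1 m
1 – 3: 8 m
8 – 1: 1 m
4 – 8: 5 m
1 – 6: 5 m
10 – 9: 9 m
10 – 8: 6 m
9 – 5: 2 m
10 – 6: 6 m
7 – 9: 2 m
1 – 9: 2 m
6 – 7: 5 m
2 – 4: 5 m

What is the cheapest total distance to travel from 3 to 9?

4 m

Enumerating some paths:
3 - 10 - 5 - 9: 1+1+2 = 4
3 - 8 - 9: 4+1 = 5
The minimum is 4 m via 3 - 10 - 5 - 9.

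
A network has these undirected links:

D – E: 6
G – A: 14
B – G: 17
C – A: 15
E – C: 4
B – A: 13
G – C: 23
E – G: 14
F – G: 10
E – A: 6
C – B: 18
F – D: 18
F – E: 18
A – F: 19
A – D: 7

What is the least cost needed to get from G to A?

14

Running Dijkstra from G:
G: 0
F: 10  (via G)
A: 14  (via G)
Shortest route: G–A = 14.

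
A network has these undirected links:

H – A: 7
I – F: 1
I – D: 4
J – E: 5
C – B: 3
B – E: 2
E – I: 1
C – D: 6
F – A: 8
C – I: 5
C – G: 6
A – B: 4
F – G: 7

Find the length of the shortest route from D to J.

Enumerating some paths:
D → I → E → J: 4+1+5 = 10
D → C → B → E → J: 6+3+2+5 = 16
Cheapest is D → I → E → J at 10.

10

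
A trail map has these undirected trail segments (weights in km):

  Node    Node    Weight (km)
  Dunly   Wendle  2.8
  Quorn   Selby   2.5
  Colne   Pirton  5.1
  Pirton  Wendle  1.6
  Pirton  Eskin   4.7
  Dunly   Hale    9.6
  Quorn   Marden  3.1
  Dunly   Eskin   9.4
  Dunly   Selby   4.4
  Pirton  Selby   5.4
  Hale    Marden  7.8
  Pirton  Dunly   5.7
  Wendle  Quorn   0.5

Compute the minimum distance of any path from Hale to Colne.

18.1 km

Compare a few routes:
Hale - Dunly - Pirton - Colne: 9.6+5.7+5.1 = 20.4
Hale - Marden - Quorn - Wendle - Pirton - Colne: 7.8+3.1+0.5+1.6+5.1 = 18.1
Hale - Dunly - Wendle - Pirton - Colne: 9.6+2.8+1.6+5.1 = 19.1
The minimum is 18.1 km via Hale - Marden - Quorn - Wendle - Pirton - Colne.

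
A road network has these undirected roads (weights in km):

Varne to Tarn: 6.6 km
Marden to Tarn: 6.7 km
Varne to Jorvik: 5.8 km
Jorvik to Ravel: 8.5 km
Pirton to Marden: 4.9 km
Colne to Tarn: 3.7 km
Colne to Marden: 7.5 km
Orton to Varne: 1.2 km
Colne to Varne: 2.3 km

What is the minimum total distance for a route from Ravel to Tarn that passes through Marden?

Best Ravel to Marden: Ravel–Jorvik–Varne–Colne–Marden costing 24.1
Shortest Marden→Tarn: Marden–Tarn = 6.7
Total via Marden: 24.1 + 6.7 = 30.8 km.

30.8 km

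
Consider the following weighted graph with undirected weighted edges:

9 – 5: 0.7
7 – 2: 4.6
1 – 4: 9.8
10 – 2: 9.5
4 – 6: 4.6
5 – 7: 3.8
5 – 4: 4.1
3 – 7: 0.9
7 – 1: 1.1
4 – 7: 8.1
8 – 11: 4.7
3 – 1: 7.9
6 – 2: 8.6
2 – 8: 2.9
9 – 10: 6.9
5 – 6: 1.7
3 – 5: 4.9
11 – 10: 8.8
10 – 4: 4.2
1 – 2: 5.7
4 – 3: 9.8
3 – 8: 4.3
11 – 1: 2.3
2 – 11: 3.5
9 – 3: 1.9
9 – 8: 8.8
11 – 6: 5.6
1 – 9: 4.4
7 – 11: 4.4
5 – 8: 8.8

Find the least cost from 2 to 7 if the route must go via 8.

8.1

Shortest 2→8: 2–8 = 2.9
Shortest 8→7: 8–3–7 = 5.2
Total via 8: 2.9 + 5.2 = 8.1.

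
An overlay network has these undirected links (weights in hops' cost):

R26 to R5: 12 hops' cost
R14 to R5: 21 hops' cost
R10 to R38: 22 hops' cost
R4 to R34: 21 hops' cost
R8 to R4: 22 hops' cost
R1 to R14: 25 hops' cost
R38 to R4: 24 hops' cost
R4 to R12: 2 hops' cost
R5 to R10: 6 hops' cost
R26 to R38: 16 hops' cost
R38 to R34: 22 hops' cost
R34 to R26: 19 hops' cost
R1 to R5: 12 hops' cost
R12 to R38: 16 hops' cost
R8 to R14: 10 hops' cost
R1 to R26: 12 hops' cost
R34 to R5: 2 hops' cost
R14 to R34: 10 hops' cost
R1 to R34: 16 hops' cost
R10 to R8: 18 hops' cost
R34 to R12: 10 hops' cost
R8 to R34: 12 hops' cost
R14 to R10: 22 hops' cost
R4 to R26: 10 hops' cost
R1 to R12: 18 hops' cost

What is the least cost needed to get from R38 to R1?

Shortest distances from R38:
R38: 0
R26: 16  (via R38)
R12: 16  (via R38)
R4: 18  (via R12)
R34: 22  (via R38)
R10: 22  (via R38)
R5: 24  (via R34)
R1: 28  (via R26)
Shortest route: R38–R26–R1 = 28 hops' cost.

28 hops' cost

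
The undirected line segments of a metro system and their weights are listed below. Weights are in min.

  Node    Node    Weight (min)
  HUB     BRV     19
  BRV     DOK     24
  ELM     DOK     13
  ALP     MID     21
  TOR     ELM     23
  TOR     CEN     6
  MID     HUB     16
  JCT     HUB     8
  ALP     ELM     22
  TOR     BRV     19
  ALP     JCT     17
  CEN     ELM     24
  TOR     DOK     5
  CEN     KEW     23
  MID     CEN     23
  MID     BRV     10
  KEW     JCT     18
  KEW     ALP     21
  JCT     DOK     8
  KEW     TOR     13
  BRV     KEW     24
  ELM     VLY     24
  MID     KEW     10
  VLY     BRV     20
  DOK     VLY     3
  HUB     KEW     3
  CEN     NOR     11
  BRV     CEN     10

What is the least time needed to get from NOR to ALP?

Enumerating some paths:
NOR → CEN → TOR → KEW → ALP: 11+6+13+21 = 51
NOR → CEN → TOR → DOK → JCT → ALP: 11+6+5+8+17 = 47
NOR → CEN → BRV → MID → ALP: 11+10+10+21 = 52
Cheapest is NOR → CEN → TOR → DOK → JCT → ALP at 47 min.

47 min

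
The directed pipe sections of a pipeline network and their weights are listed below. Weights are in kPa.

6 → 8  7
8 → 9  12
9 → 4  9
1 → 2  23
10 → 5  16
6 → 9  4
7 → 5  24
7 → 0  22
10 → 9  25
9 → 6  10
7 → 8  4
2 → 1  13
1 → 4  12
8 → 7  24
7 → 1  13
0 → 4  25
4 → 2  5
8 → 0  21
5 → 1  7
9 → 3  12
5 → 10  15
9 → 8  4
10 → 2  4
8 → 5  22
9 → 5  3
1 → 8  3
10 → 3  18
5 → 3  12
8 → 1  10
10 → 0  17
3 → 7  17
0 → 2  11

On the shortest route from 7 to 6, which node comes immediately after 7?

8

Candidate routes:
7 - 1 - 8 - 9 - 6: 13+3+12+10 = 38
7 - 5 - 1 - 8 - 9 - 6: 24+7+3+12+10 = 56
7 - 8 - 9 - 6: 4+12+10 = 26
The minimum is 26 kPa via 7 - 8 - 9 - 6.
So from 7 the first move is to 8.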